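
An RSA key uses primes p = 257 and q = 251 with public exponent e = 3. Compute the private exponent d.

42667

φ(n) = (p−1)(q−1) = 256·250 = 64000.
Need d with 3·d ≡ 1 (mod 64000). Apply the extended Euclidean algorithm:
64000 = 21333·3 + 1
3 = 3·1 + 0
Back-substitute:
1 = 64000 − 21333·3
So 3·(-21333) ≡ 1 (mod 64000), hence d ≡ -21333 ≡ 42667 (mod 64000).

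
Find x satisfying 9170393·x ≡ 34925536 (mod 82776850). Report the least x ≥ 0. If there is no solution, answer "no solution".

First find gcd(9170393, 82776850):
82776850 = 9*9170393 + 243313
9170393 = 37*243313 + 167812
243313 = 1*167812 + 75501
167812 = 2*75501 + 16810
75501 = 4*16810 + 8261
16810 = 2*8261 + 288
8261 = 28*288 + 197
288 = 1*197 + 91
197 = 2*91 + 15
91 = 6*15 + 1
15 = 15*1 + 0
gcd = 1, so a unique solution mod 82776850 exists.
Back-substitute for the Bézout coefficients:
1 = 91 − 6·15
1 = −6·197 + 13·91
1 = 13·288 − 19·197
1 = −19·8261 + 545·288
1 = 545·16810 − 1109·8261
1 = −1109·75501 + 4981·16810
1 = 4981·167812 − 11071·75501
1 = −11071·243313 + 16052·167812
1 = 16052·9170393 − 604995·243313
1 = −604995·82776850 + 5461007·9170393
So 9170393·(5461007) ≡ 1 (mod 82776850), giving 9170393⁻¹ ≡ 5461007.
x ≡ 9170393⁻¹·34925536 ≡ 5461007·34925536 ≡ 55961102 (mod 82776850).

55961102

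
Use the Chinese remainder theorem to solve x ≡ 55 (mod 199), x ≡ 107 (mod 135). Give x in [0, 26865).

8612

Write x = 55 + 199·k. Then 199·k ≡ 107 − 55 ≡ 52 (mod 135).
Need 199⁻¹ mod 135. Extended Euclid on (135, 64):
135 = 2·64 + 7
64 = 9·7 + 1
7 = 7·1 + 0
Back-substitute:
1 = 64 − 9·7
1 = −9·135 + 19·64
199⁻¹ ≡ 19 (mod 135), so k ≡ 19·52 ≡ 43 (mod 135).
x = 55 + 199·43 = 8612.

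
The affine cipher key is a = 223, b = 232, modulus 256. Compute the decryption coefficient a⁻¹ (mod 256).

31

gcd(256, 223) by repeated division:
256 = 1*223 + 33
223 = 6*33 + 25
33 = 1*25 + 8
25 = 3*8 + 1
8 = 8*1 + 0
The gcd is 1. Working backward:
1 = 25 − 3·8
1 = −3·33 + 4·25
1 = 4·223 − 27·33
1 = −27·256 + 31·223
So 223·31 ≡ 1 (mod 256).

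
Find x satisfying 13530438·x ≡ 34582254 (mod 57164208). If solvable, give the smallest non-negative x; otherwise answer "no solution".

8736181

First find gcd(13530438, 57164208):
57164208 = 4*13530438 + 3042456
13530438 = 4*3042456 + 1360614
3042456 = 2*1360614 + 321228
1360614 = 4*321228 + 75702
321228 = 4*75702 + 18420
75702 = 4*18420 + 2022
18420 = 9*2022 + 222
2022 = 9*222 + 24
222 = 9*24 + 6
24 = 4*6 + 0
gcd = 6 and 6 | 34582254, so solutions exist. Divide through by 6: 2255073x ≡ 5763709 (mod 9527368).
Now find 2255073⁻¹ mod 9527368:
9527368 = 4×2255073 + 507076
2255073 = 4×507076 + 226769
507076 = 2×226769 + 53538
226769 = 4×53538 + 12617
53538 = 4×12617 + 3070
12617 = 4×3070 + 337
3070 = 9×337 + 37
337 = 9×37 + 4
37 = 9×4 + 1
4 = 4×1 + 0
Back-substitute:
1 = 37 − 9·4
1 = −9·337 + 82·37
1 = 82·3070 − 747·337
1 = −747·12617 + 3070·3070
1 = 3070·53538 − 13027·12617
1 = −13027·226769 + 55178·53538
1 = 55178·507076 − 123383·226769
1 = −123383·2255073 + 548710·507076
1 = 548710·9527368 − 2318223·2255073
So 2255073·(-2318223) ≡ 1 (mod 9527368), i.e. 2255073⁻¹ ≡ 7209145.
Then x ≡ 7209145·5763709 ≡ 8736181 (mod 9527368); the smallest non-negative solution is x = 8736181.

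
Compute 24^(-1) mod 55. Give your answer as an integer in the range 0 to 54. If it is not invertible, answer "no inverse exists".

39

Run Euclid on (55, 24):
55 = 2·24 + 7
24 = 3·7 + 3
7 = 2·3 + 1
3 = 3·1 + 0
Since gcd(24, 55) = 1, back-substitute to write 1 as a combination:
1 = 7 − 2·3
1 = −2·24 + 7·7
1 = 7·55 − 16·24
Hence 24⁻¹ ≡ -16 ≡ 39 (mod 55).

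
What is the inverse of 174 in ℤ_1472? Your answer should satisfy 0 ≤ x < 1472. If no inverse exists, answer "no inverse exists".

no inverse exists

Euclidean algorithm on 1472, 174:
1472 = 8*174 + 80
174 = 2*80 + 14
80 = 5*14 + 10
14 = 1*10 + 4
10 = 2*4 + 2
4 = 2*2 + 0
gcd(174, 1472) = 2 ≠ 1, so 174 has no multiplicative inverse modulo 1472.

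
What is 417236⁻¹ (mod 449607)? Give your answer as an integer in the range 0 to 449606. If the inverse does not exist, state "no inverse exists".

107294

Extended Euclidean algorithm:
449607 = 1*417236 + 32371
417236 = 12*32371 + 28784
32371 = 1*28784 + 3587
28784 = 8*3587 + 88
3587 = 40*88 + 67
88 = 1*67 + 21
67 = 3*21 + 4
21 = 5*4 + 1
4 = 4*1 + 0
gcd = 1, so the inverse exists. Back-substitute:
1 = 21 − 5·4
1 = −5·67 + 16·21
1 = 16·88 − 21·67
1 = −21·3587 + 856·88
1 = 856·28784 − 6869·3587
1 = −6869·32371 + 7725·28784
1 = 7725·417236 − 99569·32371
1 = −99569·449607 + 107294·417236
So 417236·107294 ≡ 1 (mod 449607).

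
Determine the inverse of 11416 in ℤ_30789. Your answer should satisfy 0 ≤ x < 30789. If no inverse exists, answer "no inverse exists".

Apply the Euclidean algorithm to 30789 and 11416:
30789 = 2×11416 + 7957
11416 = 1×7957 + 3459
7957 = 2×3459 + 1039
3459 = 3×1039 + 342
1039 = 3×342 + 13
342 = 26×13 + 4
13 = 3×4 + 1
4 = 4×1 + 0
gcd = 1, so the inverse exists. Back-substitute:
1 = 13 − 3·4
1 = −3·342 + 79·13
1 = 79·1039 − 240·342
1 = −240·3459 + 799·1039
1 = 799·7957 − 1838·3459
1 = −1838·11416 + 2637·7957
1 = 2637·30789 − 7112·11416
Thus 11416·(-7112) ≡ 1 (mod 30789); reducing, -7112 mod 30789 = 23677.

23677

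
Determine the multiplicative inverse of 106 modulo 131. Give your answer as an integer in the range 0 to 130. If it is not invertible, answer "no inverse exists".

Extended Euclidean algorithm:
131 = 1*106 + 25
106 = 4*25 + 6
25 = 4*6 + 1
6 = 6*1 + 0
gcd = 1, so the inverse exists. Back-substitute:
1 = 25 − 4·6
1 = −4·106 + 17·25
1 = 17·131 − 21·106
Thus 106·(-21) ≡ 1 (mod 131); reducing, -21 mod 131 = 110.

110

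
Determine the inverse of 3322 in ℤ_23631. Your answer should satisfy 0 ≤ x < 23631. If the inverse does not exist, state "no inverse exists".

Extended Euclidean algorithm:
23631 = 7×3322 + 377
3322 = 8×377 + 306
377 = 1×306 + 71
306 = 4×71 + 22
71 = 3×22 + 5
22 = 4×5 + 2
5 = 2×2 + 1
2 = 2×1 + 0
The gcd is 1. Working backward:
1 = 5 − 2·2
1 = −2·22 + 9·5
1 = 9·71 − 29·22
1 = −29·306 + 125·71
1 = 125·377 − 154·306
1 = −154·3322 + 1357·377
1 = 1357·23631 − 9653·3322
Hence 3322⁻¹ ≡ -9653 ≡ 13978 (mod 23631).

13978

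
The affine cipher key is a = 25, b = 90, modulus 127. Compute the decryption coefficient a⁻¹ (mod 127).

Apply the Euclidean algorithm to 127 and 25:
127 = 5×25 + 2
25 = 12×2 + 1
2 = 2×1 + 0
Since gcd(25, 127) = 1, back-substitute to write 1 as a combination:
1 = 25 − 12·2
1 = −12·127 + 61·25
So 25·61 ≡ 1 (mod 127).

61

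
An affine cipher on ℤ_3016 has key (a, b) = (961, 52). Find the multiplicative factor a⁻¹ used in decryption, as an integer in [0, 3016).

2313

gcd(3016, 961) by repeated division:
3016 = 3×961 + 133
961 = 7×133 + 30
133 = 4×30 + 13
30 = 2×13 + 4
13 = 3×4 + 1
4 = 4×1 + 0
Since gcd(961, 3016) = 1, back-substitute to write 1 as a combination:
1 = 13 − 3·4
1 = −3·30 + 7·13
1 = 7·133 − 31·30
1 = −31·961 + 224·133
1 = 224·3016 − 703·961
Hence 961⁻¹ ≡ -703 ≡ 2313 (mod 3016).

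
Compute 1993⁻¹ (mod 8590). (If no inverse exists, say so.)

4017

gcd(8590, 1993) by repeated division:
8590 = 4×1993 + 618
1993 = 3×618 + 139
618 = 4×139 + 62
139 = 2×62 + 15
62 = 4×15 + 2
15 = 7×2 + 1
2 = 2×1 + 0
Since gcd(1993, 8590) = 1, back-substitute to write 1 as a combination:
1 = 15 − 7·2
1 = −7·62 + 29·15
1 = 29·139 − 65·62
1 = −65·618 + 289·139
1 = 289·1993 − 932·618
1 = −932·8590 + 4017·1993
So 1993·4017 ≡ 1 (mod 8590).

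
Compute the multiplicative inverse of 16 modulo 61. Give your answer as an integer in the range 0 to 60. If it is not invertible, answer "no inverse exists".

42

Apply the Euclidean algorithm to 61 and 16:
61 = 3·16 + 13
16 = 1·13 + 3
13 = 4·3 + 1
3 = 3·1 + 0
Since gcd(16, 61) = 1, back-substitute to write 1 as a combination:
1 = 13 − 4·3
1 = −4·16 + 5·13
1 = 5·61 − 19·16
Hence 16⁻¹ ≡ -19 ≡ 42 (mod 61).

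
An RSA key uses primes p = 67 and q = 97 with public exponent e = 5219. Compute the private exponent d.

φ(n) = (p−1)(q−1) = 66·96 = 6336.
Need d with 5219·d ≡ 1 (mod 6336). Apply the extended Euclidean algorithm:
6336 = 1·5219 + 1117
5219 = 4·1117 + 751
1117 = 1·751 + 366
751 = 2·366 + 19
366 = 19·19 + 5
19 = 3·5 + 4
5 = 1·4 + 1
4 = 4·1 + 0
Back-substitute:
1 = 5 − 4
1 = −19 + 4·5
1 = 4·366 − 77·19
1 = −77·751 + 158·366
1 = 158·1117 − 235·751
1 = −235·5219 + 1098·1117
1 = 1098·6336 − 1333·5219
So 5219·(-1333) ≡ 1 (mod 6336), hence d ≡ -1333 ≡ 5003 (mod 6336).

5003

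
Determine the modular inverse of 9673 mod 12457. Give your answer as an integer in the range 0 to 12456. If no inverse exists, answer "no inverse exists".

Run Euclid on (12457, 9673):
12457 = 1×9673 + 2784
9673 = 3×2784 + 1321
2784 = 2×1321 + 142
1321 = 9×142 + 43
142 = 3×43 + 13
43 = 3×13 + 4
13 = 3×4 + 1
4 = 4×1 + 0
The gcd is 1. Working backward:
1 = 13 − 3·4
1 = −3·43 + 10·13
1 = 10·142 − 33·43
1 = −33·1321 + 307·142
1 = 307·2784 − 647·1321
1 = −647·9673 + 2248·2784
1 = 2248·12457 − 2895·9673
So 9673·(-2895) ≡ 1 (mod 12457), and -2895 ≡ 9562 (mod 12457).

9562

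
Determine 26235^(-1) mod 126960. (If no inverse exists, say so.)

no inverse exists

Compute gcd(26235, 126960):
126960 = 4*26235 + 22020
26235 = 1*22020 + 4215
22020 = 5*4215 + 945
4215 = 4*945 + 435
945 = 2*435 + 75
435 = 5*75 + 60
75 = 1*60 + 15
60 = 4*15 + 0
The gcd is 15, not 1, hence no inverse exists.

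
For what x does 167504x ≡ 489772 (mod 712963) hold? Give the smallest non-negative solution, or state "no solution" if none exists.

First find gcd(167504, 712963):
712963 = 4*167504 + 42947
167504 = 3*42947 + 38663
42947 = 1*38663 + 4284
38663 = 9*4284 + 107
4284 = 40*107 + 4
107 = 26*4 + 3
4 = 1*3 + 1
3 = 3*1 + 0
gcd = 1, so a unique solution mod 712963 exists.
Back-substitute for the Bézout coefficients:
1 = 4 − 3
1 = −107 + 27·4
1 = 27·4284 − 1081·107
1 = −1081·38663 + 9756·4284
1 = 9756·42947 − 10837·38663
1 = −10837·167504 + 42267·42947
1 = 42267·712963 − 179905·167504
So 167504·(-179905) ≡ 1 (mod 712963), giving 167504⁻¹ ≡ 533058.
x ≡ 167504⁻¹·489772 ≡ 533058·489772 ≡ 526621 (mod 712963).

526621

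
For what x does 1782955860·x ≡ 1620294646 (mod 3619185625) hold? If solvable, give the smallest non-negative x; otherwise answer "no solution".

gcd(1782955860, 3619185625):
3619185625 = 2×1782955860 + 53273905
1782955860 = 33×53273905 + 24916995
53273905 = 2×24916995 + 3439915
24916995 = 7×3439915 + 837590
3439915 = 4×837590 + 89555
837590 = 9×89555 + 31595
89555 = 2×31595 + 26365
31595 = 1×26365 + 5230
26365 = 5×5230 + 215
5230 = 24×215 + 70
215 = 3×70 + 5
70 = 14×5 + 0
gcd = 5, but 5 ∤ 1620294646, so the congruence has no solution.

no solution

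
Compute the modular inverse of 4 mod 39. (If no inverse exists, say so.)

Extended Euclidean algorithm:
39 = 9·4 + 3
4 = 1·3 + 1
3 = 3·1 + 0
Since gcd(4, 39) = 1, back-substitute to write 1 as a combination:
1 = 4 − 3
1 = −39 + 10·4
So 4·10 ≡ 1 (mod 39).

10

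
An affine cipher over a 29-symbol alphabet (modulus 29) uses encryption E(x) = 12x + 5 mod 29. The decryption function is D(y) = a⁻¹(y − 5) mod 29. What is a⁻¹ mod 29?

17

gcd(29, 12) by repeated division:
29 = 2×12 + 5
12 = 2×5 + 2
5 = 2×2 + 1
2 = 2×1 + 0
gcd = 1, so the inverse exists. Back-substitute:
1 = 5 − 2·2
1 = −2·12 + 5·5
1 = 5·29 − 12·12
Hence 12⁻¹ ≡ -12 ≡ 17 (mod 29).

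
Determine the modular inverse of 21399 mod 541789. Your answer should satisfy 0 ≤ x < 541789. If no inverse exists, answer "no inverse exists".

131909

Extended Euclidean algorithm:
541789 = 25*21399 + 6814
21399 = 3*6814 + 957
6814 = 7*957 + 115
957 = 8*115 + 37
115 = 3*37 + 4
37 = 9*4 + 1
4 = 4*1 + 0
Since gcd(21399, 541789) = 1, back-substitute to write 1 as a combination:
1 = 37 − 9·4
1 = −9·115 + 28·37
1 = 28·957 − 233·115
1 = −233·6814 + 1659·957
1 = 1659·21399 − 5210·6814
1 = −5210·541789 + 131909·21399
So 21399·131909 ≡ 1 (mod 541789).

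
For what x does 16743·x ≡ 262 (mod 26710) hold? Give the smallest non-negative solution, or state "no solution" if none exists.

4344

First find gcd(16743, 26710):
26710 = 1*16743 + 9967
16743 = 1*9967 + 6776
9967 = 1*6776 + 3191
6776 = 2*3191 + 394
3191 = 8*394 + 39
394 = 10*39 + 4
39 = 9*4 + 3
4 = 1*3 + 1
3 = 3*1 + 0
gcd = 1, so a unique solution mod 26710 exists.
Back-substitute for the Bézout coefficients:
1 = 4 − 3
1 = −39 + 10·4
1 = 10·394 − 101·39
1 = −101·3191 + 818·394
1 = 818·6776 − 1737·3191
1 = −1737·9967 + 2555·6776
1 = 2555·16743 − 4292·9967
1 = −4292·26710 + 6847·16743
So 16743·(6847) ≡ 1 (mod 26710), giving 16743⁻¹ ≡ 6847.
x ≡ 16743⁻¹·262 ≡ 6847·262 ≡ 4344 (mod 26710).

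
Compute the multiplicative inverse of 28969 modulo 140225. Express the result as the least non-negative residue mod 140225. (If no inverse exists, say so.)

gcd(140225, 28969) by repeated division:
140225 = 4·28969 + 24349
28969 = 1·24349 + 4620
24349 = 5·4620 + 1249
4620 = 3·1249 + 873
1249 = 1·873 + 376
873 = 2·376 + 121
376 = 3·121 + 13
121 = 9·13 + 4
13 = 3·4 + 1
4 = 4·1 + 0
The gcd is 1. Working backward:
1 = 13 − 3·4
1 = −3·121 + 28·13
1 = 28·376 − 87·121
1 = −87·873 + 202·376
1 = 202·1249 − 289·873
1 = −289·4620 + 1069·1249
1 = 1069·24349 − 5634·4620
1 = −5634·28969 + 6703·24349
1 = 6703·140225 − 32446·28969
Thus 28969·(-32446) ≡ 1 (mod 140225); reducing, -32446 mod 140225 = 107779.

107779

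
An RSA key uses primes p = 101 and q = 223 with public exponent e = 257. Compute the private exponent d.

10193

φ(n) = (p−1)(q−1) = 100·222 = 22200.
Need d with 257·d ≡ 1 (mod 22200). Apply the extended Euclidean algorithm:
22200 = 86×257 + 98
257 = 2×98 + 61
98 = 1×61 + 37
61 = 1×37 + 24
37 = 1×24 + 13
24 = 1×13 + 11
13 = 1×11 + 2
11 = 5×2 + 1
2 = 2×1 + 0
Back-substitute:
1 = 11 − 5·2
1 = −5·13 + 6·11
1 = 6·24 − 11·13
1 = −11·37 + 17·24
1 = 17·61 − 28·37
1 = −28·98 + 45·61
1 = 45·257 − 118·98
1 = −118·22200 + 10193·257
So 257·10193 ≡ 1 (mod 22200), hence d = 10193.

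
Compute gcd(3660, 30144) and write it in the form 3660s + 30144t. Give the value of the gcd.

Euclidean algorithm:
30144 = 8*3660 + 864
3660 = 4*864 + 204
864 = 4*204 + 48
204 = 4*48 + 12
48 = 4*12 + 0
gcd(3660, 30144) = 12.
Express as a combination:
12 = 204 − 4·48
12 = −4·864 + 17·204
12 = 17·3660 − 72·864
12 = −72·30144 + 593·3660
So 12 = (-72)·30144 + (593)·3660.

12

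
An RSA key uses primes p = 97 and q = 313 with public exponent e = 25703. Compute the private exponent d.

15191

φ(n) = (p−1)(q−1) = 96·312 = 29952.
Need d with 25703·d ≡ 1 (mod 29952). Apply the extended Euclidean algorithm:
29952 = 1*25703 + 4249
25703 = 6*4249 + 209
4249 = 20*209 + 69
209 = 3*69 + 2
69 = 34*2 + 1
2 = 2*1 + 0
Back-substitute:
1 = 69 − 34·2
1 = −34·209 + 103·69
1 = 103·4249 − 2094·209
1 = −2094·25703 + 12667·4249
1 = 12667·29952 − 14761·25703
So 25703·(-14761) ≡ 1 (mod 29952), hence d ≡ -14761 ≡ 15191 (mod 29952).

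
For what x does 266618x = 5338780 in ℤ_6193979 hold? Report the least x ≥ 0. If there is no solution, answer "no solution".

gcd(266618, 6193979):
6193979 = 23*266618 + 61765
266618 = 4*61765 + 19558
61765 = 3*19558 + 3091
19558 = 6*3091 + 1012
3091 = 3*1012 + 55
1012 = 18*55 + 22
55 = 2*22 + 11
22 = 2*11 + 0
gcd = 11, but 11 ∤ 5338780, so the congruence has no solution.

no solution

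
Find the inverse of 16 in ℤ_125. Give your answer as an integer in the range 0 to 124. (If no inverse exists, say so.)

86

Apply the Euclidean algorithm to 125 and 16:
125 = 7*16 + 13
16 = 1*13 + 3
13 = 4*3 + 1
3 = 3*1 + 0
Since gcd(16, 125) = 1, back-substitute to write 1 as a combination:
1 = 13 − 4·3
1 = −4·16 + 5·13
1 = 5·125 − 39·16
Thus 16·(-39) ≡ 1 (mod 125); reducing, -39 mod 125 = 86.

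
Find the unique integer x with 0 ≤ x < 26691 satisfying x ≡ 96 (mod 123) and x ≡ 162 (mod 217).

Write x = 96 + 123·k. Then 123·k ≡ 162 − 96 ≡ 66 (mod 217).
Need 123⁻¹ mod 217. Extended Euclid on (217, 123):
217 = 1·123 + 94
123 = 1·94 + 29
94 = 3·29 + 7
29 = 4·7 + 1
7 = 7·1 + 0
Back-substitute:
1 = 29 − 4·7
1 = −4·94 + 13·29
1 = 13·123 − 17·94
1 = −17·217 + 30·123
123⁻¹ ≡ 30 (mod 217), so k ≡ 30·66 ≡ 27 (mod 217).
x = 96 + 123·27 = 3417.

3417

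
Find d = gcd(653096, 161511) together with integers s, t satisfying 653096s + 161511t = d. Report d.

1

Apply Euclid's algorithm to 653096 and 161511:
653096 = 4·161511 + 7052
161511 = 22·7052 + 6367
7052 = 1·6367 + 685
6367 = 9·685 + 202
685 = 3·202 + 79
202 = 2·79 + 44
79 = 1·44 + 35
44 = 1·35 + 9
35 = 3·9 + 8
9 = 1·8 + 1
8 = 8·1 + 0
gcd(653096, 161511) = 1.
Working backward:
1 = 9 − 8
1 = −35 + 4·9
1 = 4·44 − 5·35
1 = −5·79 + 9·44
1 = 9·202 − 23·79
1 = −23·685 + 78·202
1 = 78·6367 − 725·685
1 = −725·7052 + 803·6367
1 = 803·161511 − 18391·7052
1 = −18391·653096 + 74367·161511
So 1 = (-18391)·653096 + (74367)·161511.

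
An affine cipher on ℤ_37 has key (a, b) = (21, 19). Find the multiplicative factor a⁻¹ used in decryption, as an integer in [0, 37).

30

gcd(37, 21) by repeated division:
37 = 1×21 + 16
21 = 1×16 + 5
16 = 3×5 + 1
5 = 5×1 + 0
Since gcd(21, 37) = 1, back-substitute to write 1 as a combination:
1 = 16 − 3·5
1 = −3·21 + 4·16
1 = 4·37 − 7·21
Thus 21·(-7) ≡ 1 (mod 37); reducing, -7 mod 37 = 30.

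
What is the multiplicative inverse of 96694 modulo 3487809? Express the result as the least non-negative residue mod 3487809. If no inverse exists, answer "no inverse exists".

Compute gcd(96694, 3487809):
3487809 = 36·96694 + 6825
96694 = 14·6825 + 1144
6825 = 5·1144 + 1105
1144 = 1·1105 + 39
1105 = 28·39 + 13
39 = 3·13 + 0
Since gcd = 13 > 1, 96694 is not a unit mod 3487809.

no inverse exists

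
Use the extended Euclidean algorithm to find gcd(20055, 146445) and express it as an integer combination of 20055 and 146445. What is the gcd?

15

Apply Euclid's algorithm to 146445 and 20055:
146445 = 7*20055 + 6060
20055 = 3*6060 + 1875
6060 = 3*1875 + 435
1875 = 4*435 + 135
435 = 3*135 + 30
135 = 4*30 + 15
30 = 2*15 + 0
gcd(20055, 146445) = 15.
Express as a combination:
15 = 135 − 4·30
15 = −4·435 + 13·135
15 = 13·1875 − 56·435
15 = −56·6060 + 181·1875
15 = 181·20055 − 599·6060
15 = −599·146445 + 4374·20055
So 15 = (-599)·146445 + (4374)·20055.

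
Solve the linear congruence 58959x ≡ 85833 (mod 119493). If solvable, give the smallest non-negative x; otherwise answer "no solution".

10285

First find gcd(58959, 119493):
119493 = 2·58959 + 1575
58959 = 37·1575 + 684
1575 = 2·684 + 207
684 = 3·207 + 63
207 = 3·63 + 18
63 = 3·18 + 9
18 = 2·9 + 0
gcd = 9 and 9 | 85833, so solutions exist. Divide through by 9: 6551x ≡ 9537 (mod 13277).
Now find 6551⁻¹ mod 13277:
13277 = 2×6551 + 175
6551 = 37×175 + 76
175 = 2×76 + 23
76 = 3×23 + 7
23 = 3×7 + 2
7 = 3×2 + 1
2 = 2×1 + 0
Back-substitute:
1 = 7 − 3·2
1 = −3·23 + 10·7
1 = 10·76 − 33·23
1 = −33·175 + 76·76
1 = 76·6551 − 2845·175
1 = −2845·13277 + 5766·6551
So 6551⁻¹ ≡ 5766 (mod 13277).
Then x ≡ 5766·9537 ≡ 10285 (mod 13277); the smallest non-negative solution is x = 10285.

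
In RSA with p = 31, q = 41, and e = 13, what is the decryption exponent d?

φ(n) = (p−1)(q−1) = 30·40 = 1200.
Need d with 13·d ≡ 1 (mod 1200). Apply the extended Euclidean algorithm:
1200 = 92·13 + 4
13 = 3·4 + 1
4 = 4·1 + 0
Back-substitute:
1 = 13 − 3·4
1 = −3·1200 + 277·13
So 13·277 ≡ 1 (mod 1200), hence d = 277.

277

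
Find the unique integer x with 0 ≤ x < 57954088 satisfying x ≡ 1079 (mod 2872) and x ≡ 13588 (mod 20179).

Write x = 1079 + 2872·k. Then 2872·k ≡ 13588 − 1079 ≡ 12509 (mod 20179).
Need 2872⁻¹ mod 20179. Extended Euclid on (20179, 2872):
20179 = 7·2872 + 75
2872 = 38·75 + 22
75 = 3·22 + 9
22 = 2·9 + 4
9 = 2·4 + 1
4 = 4·1 + 0
Back-substitute:
1 = 9 − 2·4
1 = −2·22 + 5·9
1 = 5·75 − 17·22
1 = −17·2872 + 651·75
1 = 651·20179 − 4574·2872
2872⁻¹ ≡ 15605 (mod 20179), so k ≡ 15605·12509 ≡ 11478 (mod 20179).
x = 1079 + 2872·11478 = 32965895.

32965895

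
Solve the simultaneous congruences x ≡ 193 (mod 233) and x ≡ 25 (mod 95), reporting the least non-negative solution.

16270

Write x = 193 + 233·k. Then 233·k ≡ 25 − 193 ≡ 22 (mod 95).
Need 233⁻¹ mod 95. Extended Euclid on (95, 43):
95 = 2×43 + 9
43 = 4×9 + 7
9 = 1×7 + 2
7 = 3×2 + 1
2 = 2×1 + 0
Back-substitute:
1 = 7 − 3·2
1 = −3·9 + 4·7
1 = 4·43 − 19·9
1 = −19·95 + 42·43
233⁻¹ ≡ 42 (mod 95), so k ≡ 42·22 ≡ 69 (mod 95).
x = 193 + 233·69 = 16270.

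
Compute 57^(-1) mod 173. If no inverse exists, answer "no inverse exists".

gcd(173, 57) by repeated division:
173 = 3·57 + 2
57 = 28·2 + 1
2 = 2·1 + 0
Since gcd(57, 173) = 1, back-substitute to write 1 as a combination:
1 = 57 − 28·2
1 = −28·173 + 85·57
So 57·85 ≡ 1 (mod 173).

85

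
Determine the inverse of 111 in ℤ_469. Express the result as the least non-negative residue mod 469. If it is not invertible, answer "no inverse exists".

300

Apply the Euclidean algorithm to 469 and 111:
469 = 4·111 + 25
111 = 4·25 + 11
25 = 2·11 + 3
11 = 3·3 + 2
3 = 1·2 + 1
2 = 2·1 + 0
Since gcd(111, 469) = 1, back-substitute to write 1 as a combination:
1 = 3 − 2
1 = −11 + 4·3
1 = 4·25 − 9·11
1 = −9·111 + 40·25
1 = 40·469 − 169·111
Thus 111·(-169) ≡ 1 (mod 469); reducing, -169 mod 469 = 300.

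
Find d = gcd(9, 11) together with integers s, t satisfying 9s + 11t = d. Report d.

Euclidean algorithm:
11 = 1·9 + 2
9 = 4·2 + 1
2 = 2·1 + 0
gcd(9, 11) = 1.
Working backward:
1 = 9 − 4·2
1 = −4·11 + 5·9
So 1 = (-4)·11 + (5)·9.

1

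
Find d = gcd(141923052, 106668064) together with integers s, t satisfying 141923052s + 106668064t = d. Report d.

4

Apply Euclid's algorithm to 141923052 and 106668064:
141923052 = 1·106668064 + 35254988
106668064 = 3·35254988 + 903100
35254988 = 39·903100 + 34088
903100 = 26·34088 + 16812
34088 = 2·16812 + 464
16812 = 36·464 + 108
464 = 4·108 + 32
108 = 3·32 + 12
32 = 2·12 + 8
12 = 1·8 + 4
8 = 2·4 + 0
gcd(141923052, 106668064) = 4.
Express as a combination:
4 = 12 − 8
4 = −32 + 3·12
4 = 3·108 − 10·32
4 = −10·464 + 43·108
4 = 43·16812 − 1558·464
4 = −1558·34088 + 3159·16812
4 = 3159·903100 − 83692·34088
4 = −83692·35254988 + 3267147·903100
4 = 3267147·106668064 − 9885133·35254988
4 = −9885133·141923052 + 13152280·106668064
So 4 = (-9885133)·141923052 + (13152280)·106668064.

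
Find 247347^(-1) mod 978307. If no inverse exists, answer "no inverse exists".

Extended Euclidean algorithm:
978307 = 3·247347 + 236266
247347 = 1·236266 + 11081
236266 = 21·11081 + 3565
11081 = 3·3565 + 386
3565 = 9·386 + 91
386 = 4·91 + 22
91 = 4·22 + 3
22 = 7·3 + 1
3 = 3·1 + 0
gcd = 1, so the inverse exists. Back-substitute:
1 = 22 − 7·3
1 = −7·91 + 29·22
1 = 29·386 − 123·91
1 = −123·3565 + 1136·386
1 = 1136·11081 − 3531·3565
1 = −3531·236266 + 75287·11081
1 = 75287·247347 − 78818·236266
1 = −78818·978307 + 311741·247347
So 247347·311741 ≡ 1 (mod 978307).

311741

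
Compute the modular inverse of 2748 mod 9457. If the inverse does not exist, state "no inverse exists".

2144

gcd(9457, 2748) by repeated division:
9457 = 3*2748 + 1213
2748 = 2*1213 + 322
1213 = 3*322 + 247
322 = 1*247 + 75
247 = 3*75 + 22
75 = 3*22 + 9
22 = 2*9 + 4
9 = 2*4 + 1
4 = 4*1 + 0
Since gcd(2748, 9457) = 1, back-substitute to write 1 as a combination:
1 = 9 − 2·4
1 = −2·22 + 5·9
1 = 5·75 − 17·22
1 = −17·247 + 56·75
1 = 56·322 − 73·247
1 = −73·1213 + 275·322
1 = 275·2748 − 623·1213
1 = −623·9457 + 2144·2748
So 2748·2144 ≡ 1 (mod 9457).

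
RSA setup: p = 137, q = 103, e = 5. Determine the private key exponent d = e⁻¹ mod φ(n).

5549

φ(n) = (p−1)(q−1) = 136·102 = 13872.
Need d with 5·d ≡ 1 (mod 13872). Apply the extended Euclidean algorithm:
13872 = 2774·5 + 2
5 = 2·2 + 1
2 = 2·1 + 0
Back-substitute:
1 = 5 − 2·2
1 = −2·13872 + 5549·5
So 5·5549 ≡ 1 (mod 13872), hence d = 5549.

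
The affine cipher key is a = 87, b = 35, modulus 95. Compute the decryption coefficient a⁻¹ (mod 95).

83

gcd(95, 87) by repeated division:
95 = 1×87 + 8
87 = 10×8 + 7
8 = 1×7 + 1
7 = 7×1 + 0
Since gcd(87, 95) = 1, back-substitute to write 1 as a combination:
1 = 8 − 7
1 = −87 + 11·8
1 = 11·95 − 12·87
Thus 87·(-12) ≡ 1 (mod 95); reducing, -12 mod 95 = 83.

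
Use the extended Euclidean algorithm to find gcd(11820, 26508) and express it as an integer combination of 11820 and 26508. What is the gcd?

12

Euclidean algorithm:
26508 = 2·11820 + 2868
11820 = 4·2868 + 348
2868 = 8·348 + 84
348 = 4·84 + 12
84 = 7·12 + 0
gcd(11820, 26508) = 12.
Express as a combination:
12 = 348 − 4·84
12 = −4·2868 + 33·348
12 = 33·11820 − 136·2868
12 = −136·26508 + 305·11820
So 12 = (-136)·26508 + (305)·11820.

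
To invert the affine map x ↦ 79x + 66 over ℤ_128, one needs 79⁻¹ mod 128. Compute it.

47

Run Euclid on (128, 79):
128 = 1*79 + 49
79 = 1*49 + 30
49 = 1*30 + 19
30 = 1*19 + 11
19 = 1*11 + 8
11 = 1*8 + 3
8 = 2*3 + 2
3 = 1*2 + 1
2 = 2*1 + 0
gcd = 1, so the inverse exists. Back-substitute:
1 = 3 − 2
1 = −8 + 3·3
1 = 3·11 − 4·8
1 = −4·19 + 7·11
1 = 7·30 − 11·19
1 = −11·49 + 18·30
1 = 18·79 − 29·49
1 = −29·128 + 47·79
So 79·47 ≡ 1 (mod 128).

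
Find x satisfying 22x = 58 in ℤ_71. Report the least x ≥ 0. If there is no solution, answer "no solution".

22

First find gcd(22, 71):
71 = 3×22 + 5
22 = 4×5 + 2
5 = 2×2 + 1
2 = 2×1 + 0
gcd = 1, so a unique solution mod 71 exists.
Back-substitute for the Bézout coefficients:
1 = 5 − 2·2
1 = −2·22 + 9·5
1 = 9·71 − 29·22
So 22·(-29) ≡ 1 (mod 71), giving 22⁻¹ ≡ 42.
x ≡ 22⁻¹·58 ≡ 42·58 ≡ 22 (mod 71).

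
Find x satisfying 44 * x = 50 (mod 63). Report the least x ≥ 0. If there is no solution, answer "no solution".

First find gcd(44, 63):
63 = 1×44 + 19
44 = 2×19 + 6
19 = 3×6 + 1
6 = 6×1 + 0
gcd = 1, so a unique solution mod 63 exists.
Back-substitute for the Bézout coefficients:
1 = 19 − 3·6
1 = −3·44 + 7·19
1 = 7·63 − 10·44
So 44·(-10) ≡ 1 (mod 63), giving 44⁻¹ ≡ 53.
x ≡ 44⁻¹·50 ≡ 53·50 ≡ 4 (mod 63).

4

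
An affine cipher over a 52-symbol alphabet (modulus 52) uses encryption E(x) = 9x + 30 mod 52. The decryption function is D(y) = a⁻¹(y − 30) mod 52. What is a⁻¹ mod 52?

29

Apply the Euclidean algorithm to 52 and 9:
52 = 5*9 + 7
9 = 1*7 + 2
7 = 3*2 + 1
2 = 2*1 + 0
gcd = 1, so the inverse exists. Back-substitute:
1 = 7 − 3·2
1 = −3·9 + 4·7
1 = 4·52 − 23·9
Thus 9·(-23) ≡ 1 (mod 52); reducing, -23 mod 52 = 29.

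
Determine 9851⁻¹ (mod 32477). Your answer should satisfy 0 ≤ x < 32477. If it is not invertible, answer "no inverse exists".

Extended Euclidean algorithm:
32477 = 3×9851 + 2924
9851 = 3×2924 + 1079
2924 = 2×1079 + 766
1079 = 1×766 + 313
766 = 2×313 + 140
313 = 2×140 + 33
140 = 4×33 + 8
33 = 4×8 + 1
8 = 8×1 + 0
Since gcd(9851, 32477) = 1, back-substitute to write 1 as a combination:
1 = 33 − 4·8
1 = −4·140 + 17·33
1 = 17·313 − 38·140
1 = −38·766 + 93·313
1 = 93·1079 − 131·766
1 = −131·2924 + 355·1079
1 = 355·9851 − 1196·2924
1 = −1196·32477 + 3943·9851
So 9851·3943 ≡ 1 (mod 32477).

3943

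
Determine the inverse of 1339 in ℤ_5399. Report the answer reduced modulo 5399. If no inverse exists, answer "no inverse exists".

Extended Euclidean algorithm:
5399 = 4×1339 + 43
1339 = 31×43 + 6
43 = 7×6 + 1
6 = 6×1 + 0
Since gcd(1339, 5399) = 1, back-substitute to write 1 as a combination:
1 = 43 − 7·6
1 = −7·1339 + 218·43
1 = 218·5399 − 879·1339
Thus 1339·(-879) ≡ 1 (mod 5399); reducing, -879 mod 5399 = 4520.

4520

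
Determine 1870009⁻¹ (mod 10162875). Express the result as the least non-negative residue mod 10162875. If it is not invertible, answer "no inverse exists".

Run Euclid on (10162875, 1870009):
10162875 = 5·1870009 + 812830
1870009 = 2·812830 + 244349
812830 = 3·244349 + 79783
244349 = 3·79783 + 5000
79783 = 15·5000 + 4783
5000 = 1·4783 + 217
4783 = 22·217 + 9
217 = 24·9 + 1
9 = 9·1 + 0
gcd = 1, so the inverse exists. Back-substitute:
1 = 217 − 24·9
1 = −24·4783 + 529·217
1 = 529·5000 − 553·4783
1 = −553·79783 + 8824·5000
1 = 8824·244349 − 27025·79783
1 = −27025·812830 + 89899·244349
1 = 89899·1870009 − 206823·812830
1 = −206823·10162875 + 1124014·1870009
So 1870009·1124014 ≡ 1 (mod 10162875).

1124014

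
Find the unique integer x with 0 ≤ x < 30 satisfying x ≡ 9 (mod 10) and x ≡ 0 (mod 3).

Write x = 9 + 10·k. Then 10·k ≡ 0 − 9 ≡ 0 (mod 3).
Need 10⁻¹ mod 3. Extended Euclid on (3, 1):
3 = 3*1 + 0
10⁻¹ ≡ 1 (mod 3), so k ≡ 1·0 ≡ 0 (mod 3).
x = 9 + 10·0 = 9.

9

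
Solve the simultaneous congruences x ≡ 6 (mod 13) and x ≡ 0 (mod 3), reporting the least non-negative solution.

6

Write x = 6 + 13·k. Then 13·k ≡ 0 − 6 ≡ 0 (mod 3).
Need 13⁻¹ mod 3. Extended Euclid on (3, 1):
3 = 3·1 + 0
13⁻¹ ≡ 1 (mod 3), so k ≡ 1·0 ≡ 0 (mod 3).
x = 6 + 13·0 = 6.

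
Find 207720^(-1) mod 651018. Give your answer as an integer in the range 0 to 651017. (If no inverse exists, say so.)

Euclidean algorithm on 651018, 207720:
651018 = 3*207720 + 27858
207720 = 7*27858 + 12714
27858 = 2*12714 + 2430
12714 = 5*2430 + 564
2430 = 4*564 + 174
564 = 3*174 + 42
174 = 4*42 + 6
42 = 7*6 + 0
gcd(207720, 651018) = 6 ≠ 1, so 207720 has no multiplicative inverse modulo 651018.

no inverse exists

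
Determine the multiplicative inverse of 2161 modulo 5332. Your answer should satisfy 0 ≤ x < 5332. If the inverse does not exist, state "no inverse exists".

Apply the Euclidean algorithm to 5332 and 2161:
5332 = 2·2161 + 1010
2161 = 2·1010 + 141
1010 = 7·141 + 23
141 = 6·23 + 3
23 = 7·3 + 2
3 = 1·2 + 1
2 = 2·1 + 0
gcd = 1, so the inverse exists. Back-substitute:
1 = 3 − 2
1 = −23 + 8·3
1 = 8·141 − 49·23
1 = −49·1010 + 351·141
1 = 351·2161 − 751·1010
1 = −751·5332 + 1853·2161
So 2161·1853 ≡ 1 (mod 5332).

1853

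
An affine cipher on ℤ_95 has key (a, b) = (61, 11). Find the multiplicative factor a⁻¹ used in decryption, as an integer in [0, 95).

Extended Euclidean algorithm:
95 = 1*61 + 34
61 = 1*34 + 27
34 = 1*27 + 7
27 = 3*7 + 6
7 = 1*6 + 1
6 = 6*1 + 0
The gcd is 1. Working backward:
1 = 7 − 6
1 = −27 + 4·7
1 = 4·34 − 5·27
1 = −5·61 + 9·34
1 = 9·95 − 14·61
Thus 61·(-14) ≡ 1 (mod 95); reducing, -14 mod 95 = 81.

81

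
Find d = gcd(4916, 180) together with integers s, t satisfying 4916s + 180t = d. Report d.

Repeated division:
4916 = 27×180 + 56
180 = 3×56 + 12
56 = 4×12 + 8
12 = 1×8 + 4
8 = 2×4 + 0
gcd(4916, 180) = 4.
Express as a combination:
4 = 12 − 8
4 = −56 + 5·12
4 = 5·180 − 16·56
4 = −16·4916 + 437·180
So 4 = (-16)·4916 + (437)·180.

4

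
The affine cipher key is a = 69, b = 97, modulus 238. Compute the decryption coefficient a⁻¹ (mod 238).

Apply the Euclidean algorithm to 238 and 69:
238 = 3×69 + 31
69 = 2×31 + 7
31 = 4×7 + 3
7 = 2×3 + 1
3 = 3×1 + 0
Since gcd(69, 238) = 1, back-substitute to write 1 as a combination:
1 = 7 − 2·3
1 = −2·31 + 9·7
1 = 9·69 − 20·31
1 = −20·238 + 69·69
So 69·69 ≡ 1 (mod 238).

69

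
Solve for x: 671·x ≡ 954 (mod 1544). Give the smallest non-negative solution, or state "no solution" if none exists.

174

First find gcd(671, 1544):
1544 = 2·671 + 202
671 = 3·202 + 65
202 = 3·65 + 7
65 = 9·7 + 2
7 = 3·2 + 1
2 = 2·1 + 0
gcd = 1, so a unique solution mod 1544 exists.
Back-substitute for the Bézout coefficients:
1 = 7 − 3·2
1 = −3·65 + 28·7
1 = 28·202 − 87·65
1 = −87·671 + 289·202
1 = 289·1544 − 665·671
So 671·(-665) ≡ 1 (mod 1544), giving 671⁻¹ ≡ 879.
x ≡ 671⁻¹·954 ≡ 879·954 ≡ 174 (mod 1544).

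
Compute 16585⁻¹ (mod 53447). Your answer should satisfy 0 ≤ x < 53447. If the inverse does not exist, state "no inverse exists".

50682

Run Euclid on (53447, 16585):
53447 = 3·16585 + 3692
16585 = 4·3692 + 1817
3692 = 2·1817 + 58
1817 = 31·58 + 19
58 = 3·19 + 1
19 = 19·1 + 0
The gcd is 1. Working backward:
1 = 58 − 3·19
1 = −3·1817 + 94·58
1 = 94·3692 − 191·1817
1 = −191·16585 + 858·3692
1 = 858·53447 − 2765·16585
Thus 16585·(-2765) ≡ 1 (mod 53447); reducing, -2765 mod 53447 = 50682.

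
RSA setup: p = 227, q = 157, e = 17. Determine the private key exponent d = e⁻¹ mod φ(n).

φ(n) = (p−1)(q−1) = 226·156 = 35256.
Need d with 17·d ≡ 1 (mod 35256). Apply the extended Euclidean algorithm:
35256 = 2073*17 + 15
17 = 1*15 + 2
15 = 7*2 + 1
2 = 2*1 + 0
Back-substitute:
1 = 15 − 7·2
1 = −7·17 + 8·15
1 = 8·35256 − 16591·17
So 17·(-16591) ≡ 1 (mod 35256), hence d ≡ -16591 ≡ 18665 (mod 35256).

18665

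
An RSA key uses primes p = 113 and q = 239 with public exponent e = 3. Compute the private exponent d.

φ(n) = (p−1)(q−1) = 112·238 = 26656.
Need d with 3·d ≡ 1 (mod 26656). Apply the extended Euclidean algorithm:
26656 = 8885*3 + 1
3 = 3*1 + 0
Back-substitute:
1 = 26656 − 8885·3
So 3·(-8885) ≡ 1 (mod 26656), hence d ≡ -8885 ≡ 17771 (mod 26656).

17771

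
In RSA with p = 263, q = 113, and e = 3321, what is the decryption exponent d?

φ(n) = (p−1)(q−1) = 262·112 = 29344.
Need d with 3321·d ≡ 1 (mod 29344). Apply the extended Euclidean algorithm:
29344 = 8×3321 + 2776
3321 = 1×2776 + 545
2776 = 5×545 + 51
545 = 10×51 + 35
51 = 1×35 + 16
35 = 2×16 + 3
16 = 5×3 + 1
3 = 3×1 + 0
Back-substitute:
1 = 16 − 5·3
1 = −5·35 + 11·16
1 = 11·51 − 16·35
1 = −16·545 + 171·51
1 = 171·2776 − 871·545
1 = −871·3321 + 1042·2776
1 = 1042·29344 − 9207·3321
So 3321·(-9207) ≡ 1 (mod 29344), hence d ≡ -9207 ≡ 20137 (mod 29344).

20137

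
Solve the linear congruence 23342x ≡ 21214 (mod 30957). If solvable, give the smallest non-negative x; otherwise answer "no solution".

First find gcd(23342, 30957):
30957 = 1·23342 + 7615
23342 = 3·7615 + 497
7615 = 15·497 + 160
497 = 3·160 + 17
160 = 9·17 + 7
17 = 2·7 + 3
7 = 2·3 + 1
3 = 3·1 + 0
gcd = 1, so a unique solution mod 30957 exists.
Back-substitute for the Bézout coefficients:
1 = 7 − 2·3
1 = −2·17 + 5·7
1 = 5·160 − 47·17
1 = −47·497 + 146·160
1 = 146·7615 − 2237·497
1 = −2237·23342 + 6857·7615
1 = 6857·30957 − 9094·23342
So 23342·(-9094) ≡ 1 (mod 30957), giving 23342⁻¹ ≡ 21863.
x ≡ 23342⁻¹·21214 ≡ 21863·21214 ≡ 3908 (mod 30957).

3908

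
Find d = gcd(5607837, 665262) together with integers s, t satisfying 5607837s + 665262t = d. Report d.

9

Repeated division:
5607837 = 8*665262 + 285741
665262 = 2*285741 + 93780
285741 = 3*93780 + 4401
93780 = 21*4401 + 1359
4401 = 3*1359 + 324
1359 = 4*324 + 63
324 = 5*63 + 9
63 = 7*9 + 0
gcd(5607837, 665262) = 9.
Working backward:
9 = 324 − 5·63
9 = −5·1359 + 21·324
9 = 21·4401 − 68·1359
9 = −68·93780 + 1449·4401
9 = 1449·285741 − 4415·93780
9 = −4415·665262 + 10279·285741
9 = 10279·5607837 − 86647·665262
So 9 = (10279)·5607837 + (-86647)·665262.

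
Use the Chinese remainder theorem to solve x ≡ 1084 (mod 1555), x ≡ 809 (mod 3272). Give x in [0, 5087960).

Write x = 1084 + 1555·k. Then 1555·k ≡ 809 − 1084 ≡ 2997 (mod 3272).
Need 1555⁻¹ mod 3272. Extended Euclid on (3272, 1555):
3272 = 2·1555 + 162
1555 = 9·162 + 97
162 = 1·97 + 65
97 = 1·65 + 32
65 = 2·32 + 1
32 = 32·1 + 0
Back-substitute:
1 = 65 − 2·32
1 = −2·97 + 3·65
1 = 3·162 − 5·97
1 = −5·1555 + 48·162
1 = 48·3272 − 101·1555
1555⁻¹ ≡ 3171 (mod 3272), so k ≡ 3171·2997 ≡ 1599 (mod 3272).
x = 1084 + 1555·1599 = 2487529.

2487529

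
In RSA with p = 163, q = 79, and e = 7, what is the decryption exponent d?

φ(n) = (p−1)(q−1) = 162·78 = 12636.
Need d with 7·d ≡ 1 (mod 12636). Apply the extended Euclidean algorithm:
12636 = 1805*7 + 1
7 = 7*1 + 0
Back-substitute:
1 = 12636 − 1805·7
So 7·(-1805) ≡ 1 (mod 12636), hence d ≡ -1805 ≡ 10831 (mod 12636).

10831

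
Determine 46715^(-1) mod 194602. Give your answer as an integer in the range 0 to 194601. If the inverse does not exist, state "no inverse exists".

Run Euclid on (194602, 46715):
194602 = 4·46715 + 7742
46715 = 6·7742 + 263
7742 = 29·263 + 115
263 = 2·115 + 33
115 = 3·33 + 16
33 = 2·16 + 1
16 = 16·1 + 0
The gcd is 1. Working backward:
1 = 33 − 2·16
1 = −2·115 + 7·33
1 = 7·263 − 16·115
1 = −16·7742 + 471·263
1 = 471·46715 − 2842·7742
1 = −2842·194602 + 11839·46715
So 46715·11839 ≡ 1 (mod 194602).

11839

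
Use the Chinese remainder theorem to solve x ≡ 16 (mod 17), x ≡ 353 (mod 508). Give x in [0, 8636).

3909

Write x = 16 + 17·k. Then 17·k ≡ 353 − 16 ≡ 337 (mod 508).
Need 17⁻¹ mod 508. Extended Euclid on (508, 17):
508 = 29*17 + 15
17 = 1*15 + 2
15 = 7*2 + 1
2 = 2*1 + 0
Back-substitute:
1 = 15 − 7·2
1 = −7·17 + 8·15
1 = 8·508 − 239·17
17⁻¹ ≡ 269 (mod 508), so k ≡ 269·337 ≡ 229 (mod 508).
x = 16 + 17·229 = 3909.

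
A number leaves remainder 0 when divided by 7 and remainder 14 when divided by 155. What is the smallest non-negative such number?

14

Write x = 0 + 7·k. Then 7·k ≡ 14 − 0 ≡ 14 (mod 155).
Need 7⁻¹ mod 155. Extended Euclid on (155, 7):
155 = 22×7 + 1
7 = 7×1 + 0
Back-substitute:
1 = 155 − 22·7
7⁻¹ ≡ 133 (mod 155), so k ≡ 133·14 ≡ 2 (mod 155).
x = 0 + 7·2 = 14.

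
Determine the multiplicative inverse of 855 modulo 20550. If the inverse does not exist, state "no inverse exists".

no inverse exists

Euclidean algorithm on 20550, 855:
20550 = 24·855 + 30
855 = 28·30 + 15
30 = 2·15 + 0
Since gcd = 15 > 1, 855 is not a unit mod 20550.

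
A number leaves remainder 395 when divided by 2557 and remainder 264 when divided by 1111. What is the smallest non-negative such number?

Write x = 395 + 2557·k. Then 2557·k ≡ 264 − 395 ≡ 980 (mod 1111).
Need 2557⁻¹ mod 1111. Extended Euclid on (1111, 335):
1111 = 3×335 + 106
335 = 3×106 + 17
106 = 6×17 + 4
17 = 4×4 + 1
4 = 4×1 + 0
Back-substitute:
1 = 17 − 4·4
1 = −4·106 + 25·17
1 = 25·335 − 79·106
1 = −79·1111 + 262·335
2557⁻¹ ≡ 262 (mod 1111), so k ≡ 262·980 ≡ 119 (mod 1111).
x = 395 + 2557·119 = 304678.

304678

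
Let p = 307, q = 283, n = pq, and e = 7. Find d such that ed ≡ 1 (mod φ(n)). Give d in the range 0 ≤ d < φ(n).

φ(n) = (p−1)(q−1) = 306·282 = 86292.
Need d with 7·d ≡ 1 (mod 86292). Apply the extended Euclidean algorithm:
86292 = 12327·7 + 3
7 = 2·3 + 1
3 = 3·1 + 0
Back-substitute:
1 = 7 − 2·3
1 = −2·86292 + 24655·7
So 7·24655 ≡ 1 (mod 86292), hence d = 24655.

24655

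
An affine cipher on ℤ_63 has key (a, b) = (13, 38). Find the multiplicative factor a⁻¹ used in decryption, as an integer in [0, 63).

gcd(63, 13) by repeated division:
63 = 4×13 + 11
13 = 1×11 + 2
11 = 5×2 + 1
2 = 2×1 + 0
The gcd is 1. Working backward:
1 = 11 − 5·2
1 = −5·13 + 6·11
1 = 6·63 − 29·13
Thus 13·(-29) ≡ 1 (mod 63); reducing, -29 mod 63 = 34.

34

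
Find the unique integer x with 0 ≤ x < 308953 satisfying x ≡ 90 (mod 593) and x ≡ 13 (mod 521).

55239

Write x = 90 + 593·k. Then 593·k ≡ 13 − 90 ≡ 444 (mod 521).
Need 593⁻¹ mod 521. Extended Euclid on (521, 72):
521 = 7*72 + 17
72 = 4*17 + 4
17 = 4*4 + 1
4 = 4*1 + 0
Back-substitute:
1 = 17 − 4·4
1 = −4·72 + 17·17
1 = 17·521 − 123·72
593⁻¹ ≡ 398 (mod 521), so k ≡ 398·444 ≡ 93 (mod 521).
x = 90 + 593·93 = 55239.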